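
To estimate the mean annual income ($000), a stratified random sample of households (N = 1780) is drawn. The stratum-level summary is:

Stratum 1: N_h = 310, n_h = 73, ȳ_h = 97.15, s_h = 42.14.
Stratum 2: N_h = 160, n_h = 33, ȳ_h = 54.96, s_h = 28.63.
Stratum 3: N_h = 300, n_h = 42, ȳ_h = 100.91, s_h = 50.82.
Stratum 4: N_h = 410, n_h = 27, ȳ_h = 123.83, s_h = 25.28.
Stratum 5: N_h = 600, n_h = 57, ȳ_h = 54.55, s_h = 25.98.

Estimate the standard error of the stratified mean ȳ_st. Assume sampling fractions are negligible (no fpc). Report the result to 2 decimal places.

V̂(ȳ_st) = Σ W_h² s_h²/n_h, with W_h = N_h/N and N = 1780:
  stratum 1: (310/1780)²·42.14²/73 = 0.737819
  stratum 2: (160/1780)²·28.63²/33 = 0.200691
  stratum 3: (300/1780)²·50.82²/42 = 1.74672
  stratum 4: (410/1780)²·25.28²/27 = 1.25579
  stratum 5: (600/1780)²·25.98²/57 = 1.34544
V̂(ȳ_st) = 5.28646
SE(ȳ_st) = √5.28646 = 2.29923

SE(ȳ_st) ≈ 2.30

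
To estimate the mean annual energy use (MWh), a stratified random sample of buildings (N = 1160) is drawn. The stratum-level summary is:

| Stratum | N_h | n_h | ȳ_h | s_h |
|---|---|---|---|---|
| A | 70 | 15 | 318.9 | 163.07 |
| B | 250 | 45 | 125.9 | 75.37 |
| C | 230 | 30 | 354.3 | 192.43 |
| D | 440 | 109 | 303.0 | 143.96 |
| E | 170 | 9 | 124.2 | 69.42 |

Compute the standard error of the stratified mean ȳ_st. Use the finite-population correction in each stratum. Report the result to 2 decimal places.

SE(ȳ_st) ≈ 9.14

V̂(ȳ_st) = Σ W_h² (1 − n_h/N_h) s_h²/n_h, with W_h = N_h/N and N = 1160:
  stratum A: (70/1160)²·(1 − 15/70)·163.07²/15 = 5.07226
  stratum B: (250/1160)²·(1 − 45/250)·75.37²/45 = 4.80798
  stratum C: (230/1160)²·(1 − 30/230)·192.43²/30 = 42.1955
  stratum D: (440/1160)²·(1 − 109/440)·143.96²/109 = 20.5789
  stratum E: (170/1160)²·(1 − 9/170)·69.42²/9 = 10.8914
V̂(ȳ_st) = 83.5461
SE(ȳ_st) = √83.5461 = 9.14035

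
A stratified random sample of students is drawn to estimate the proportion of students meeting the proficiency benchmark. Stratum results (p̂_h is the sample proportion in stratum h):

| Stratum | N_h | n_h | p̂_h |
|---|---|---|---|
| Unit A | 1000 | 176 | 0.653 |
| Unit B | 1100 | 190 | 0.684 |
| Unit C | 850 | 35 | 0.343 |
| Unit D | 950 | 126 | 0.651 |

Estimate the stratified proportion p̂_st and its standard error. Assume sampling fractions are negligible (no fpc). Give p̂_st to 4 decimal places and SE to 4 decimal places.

N = 3900; stratum weights W_h = N_h/N.
p̂_st = Σ W_h p̂_h = (1000·0.653 + 1100·0.684 + 850·0.343 + 950·0.651)/3900 = 0.59369
V̂(p̂_st) = Σ W_h² p̂_h(1−p̂_h)/(n_h−1):
  stratum Unit A: (1000/3900)²·0.653·0.347/175 = 8.51286e-05
  stratum Unit B: (1100/3900)²·0.684·0.316/189 = 9.09782e-05
  stratum Unit C: (850/3900)²·0.343·0.657/34 = 0.000314839
  stratum Unit D: (950/3900)²·0.651·0.349/125 = 0.000107849
V̂(p̂_st) = 0.000598795; SE = √V̂ = 0.0244703

p̂_st ≈ 0.5937, SE ≈ 0.0245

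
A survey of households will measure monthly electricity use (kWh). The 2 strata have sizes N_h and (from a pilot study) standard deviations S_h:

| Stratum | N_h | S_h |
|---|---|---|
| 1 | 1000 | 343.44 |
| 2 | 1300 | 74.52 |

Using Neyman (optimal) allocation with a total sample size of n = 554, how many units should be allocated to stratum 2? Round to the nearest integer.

Neyman allocation: n_h = n · N_h S_h / Σ N_i S_i, with n = 554.
  stratum 1: N_h·S_h = 1000·343.44 = 343440.00
  stratum 2: N_h·S_h = 1300·74.52 = 96876.00
Σ N_h S_h = 440316.00
n for stratum 2 = 554·96876.00/440316.00 = 121.888 → 122

122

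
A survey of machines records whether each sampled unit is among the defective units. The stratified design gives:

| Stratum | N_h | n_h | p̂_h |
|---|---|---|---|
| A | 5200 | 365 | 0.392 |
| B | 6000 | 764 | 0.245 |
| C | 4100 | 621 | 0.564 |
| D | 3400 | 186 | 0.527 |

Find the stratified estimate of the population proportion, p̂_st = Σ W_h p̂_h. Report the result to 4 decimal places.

N = 18700; stratum weights W_h = N_h/N.
p̂_st = Σ W_h p̂_h = (5200·0.392 + 6000·0.245 + 4100·0.564 + 3400·0.527)/18700 = 0.40709

p̂_st ≈ 0.4071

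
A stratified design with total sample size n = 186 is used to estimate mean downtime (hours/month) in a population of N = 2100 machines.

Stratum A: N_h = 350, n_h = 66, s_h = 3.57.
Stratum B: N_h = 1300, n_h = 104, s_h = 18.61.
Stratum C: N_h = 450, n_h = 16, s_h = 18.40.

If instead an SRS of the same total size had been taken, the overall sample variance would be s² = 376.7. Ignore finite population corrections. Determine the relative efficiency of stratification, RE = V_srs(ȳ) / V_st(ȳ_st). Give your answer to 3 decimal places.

V̂(ȳ_st) = Σ W_h² s_h²/n_h, with W_h = N_h/N and N = 2100:
  stratum A: (350/2100)²·3.57²/66 = 0.00536402
  stratum B: (1300/2100)²·18.61²/104 = 1.27617
  stratum C: (450/2100)²·18.40²/16 = 0.971633
V_st = 2.25316
V_srs = s²/n = 376.7/186 = 2.02527
Relative efficiency = V_srs / V_st = 2.02527/2.25316 = 0.8989

RE ≈ 0.899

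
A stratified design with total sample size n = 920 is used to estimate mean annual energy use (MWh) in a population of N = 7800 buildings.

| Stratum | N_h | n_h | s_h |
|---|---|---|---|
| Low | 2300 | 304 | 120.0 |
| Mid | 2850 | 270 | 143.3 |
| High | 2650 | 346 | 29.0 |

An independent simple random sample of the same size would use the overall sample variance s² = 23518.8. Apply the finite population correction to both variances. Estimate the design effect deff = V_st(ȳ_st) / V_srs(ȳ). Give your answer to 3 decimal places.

deff ≈ 0.577

V̂(ȳ_st) = Σ W_h² (1 − n_h/N_h) s_h²/n_h, with W_h = N_h/N and N = 7800:
  stratum Low: (2300/7800)²·(1 − 304/2300)·120.0²/304 = 3.57428
  stratum Mid: (2850/7800)²·(1 − 270/2850)·143.3²/270 = 9.19187
  stratum High: (2650/7800)²·(1 − 346/2650)·29.0²/346 = 0.243927
V_st = 13.0101
V_srs = (1 − 920/7800)·23518.8/920 = 22.5487
deff = V_st / V_srs = 13.0101/22.5487 = 0.5770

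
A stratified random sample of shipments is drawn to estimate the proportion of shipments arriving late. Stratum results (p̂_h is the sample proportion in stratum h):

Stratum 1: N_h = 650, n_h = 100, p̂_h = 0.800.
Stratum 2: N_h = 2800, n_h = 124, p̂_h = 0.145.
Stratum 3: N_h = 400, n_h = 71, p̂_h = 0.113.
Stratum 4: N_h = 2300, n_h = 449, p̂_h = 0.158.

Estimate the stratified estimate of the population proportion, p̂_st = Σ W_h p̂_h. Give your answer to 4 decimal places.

N = 6150; stratum weights W_h = N_h/N.
p̂_st = Σ W_h p̂_h = (650·0.800 + 2800·0.145 + 400·0.113 + 2300·0.158)/6150 = 0.21701

p̂_st ≈ 0.2170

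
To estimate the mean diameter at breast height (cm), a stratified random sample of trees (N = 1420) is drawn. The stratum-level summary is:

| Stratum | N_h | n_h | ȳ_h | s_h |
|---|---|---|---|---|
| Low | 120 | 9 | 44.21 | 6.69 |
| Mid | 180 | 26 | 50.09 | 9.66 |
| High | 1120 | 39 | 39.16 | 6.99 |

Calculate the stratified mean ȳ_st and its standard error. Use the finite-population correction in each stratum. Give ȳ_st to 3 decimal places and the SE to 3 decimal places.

ȳ_st ≈ 40.972, SE ≈ 0.913

ȳ_st = Σ W_h ȳ_h = (120·44.21 + 180·50.09 + 1120·39.16)/1420 = 40.97225
V̂(ȳ_st) = Σ W_h² (1 − n_h/N_h) s_h²/n_h, with W_h = N_h/N and N = 1420:
  stratum Low: (120/1420)²·(1 − 9/120)·6.69²/9 = 0.0328501
  stratum Mid: (180/1420)²·(1 − 26/180)·9.66²/26 = 0.0493398
  stratum High: (1120/1420)²·(1 − 39/1120)·6.99²/39 = 0.752241
V̂(ȳ_st) = 0.834431
SE(ȳ_st) = √0.834431 = 0.913472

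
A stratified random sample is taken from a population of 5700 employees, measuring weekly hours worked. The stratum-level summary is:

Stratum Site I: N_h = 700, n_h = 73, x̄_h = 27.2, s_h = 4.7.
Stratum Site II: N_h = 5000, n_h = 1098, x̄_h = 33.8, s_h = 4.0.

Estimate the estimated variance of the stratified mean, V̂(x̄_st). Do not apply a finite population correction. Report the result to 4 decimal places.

V̂(x̄_st) ≈ 0.0158

V̂(x̄_st) = Σ W_h² s_h²/n_h, with W_h = N_h/N and N = 5700:
  stratum Site I: (700/5700)²·4.7²/73 = 0.00456372
  stratum Site II: (5000/5700)²·4.0²/1098 = 0.0112126
V̂(x̄_st) = 0.0157764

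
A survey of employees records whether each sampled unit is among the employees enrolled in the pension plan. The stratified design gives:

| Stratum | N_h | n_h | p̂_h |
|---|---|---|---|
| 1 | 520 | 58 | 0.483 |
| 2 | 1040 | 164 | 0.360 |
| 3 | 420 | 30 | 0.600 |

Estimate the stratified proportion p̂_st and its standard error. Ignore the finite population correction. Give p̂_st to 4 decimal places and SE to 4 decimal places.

N = 1980; stratum weights W_h = N_h/N.
p̂_st = Σ W_h p̂_h = (520·0.483 + 1040·0.360 + 420·0.600)/1980 = 0.44321
V̂(p̂_st) = Σ W_h² p̂_h(1−p̂_h)/(n_h−1):
  stratum 1: (520/1980)²·0.483·0.517/57 = 0.000302161
  stratum 2: (1040/1980)²·0.360·0.640/163 = 0.00038997
  stratum 3: (420/1980)²·0.600·0.400/29 = 0.000372376
V̂(p̂_st) = 0.00106451; SE = √V̂ = 0.0326268

p̂_st ≈ 0.4432, SE ≈ 0.0326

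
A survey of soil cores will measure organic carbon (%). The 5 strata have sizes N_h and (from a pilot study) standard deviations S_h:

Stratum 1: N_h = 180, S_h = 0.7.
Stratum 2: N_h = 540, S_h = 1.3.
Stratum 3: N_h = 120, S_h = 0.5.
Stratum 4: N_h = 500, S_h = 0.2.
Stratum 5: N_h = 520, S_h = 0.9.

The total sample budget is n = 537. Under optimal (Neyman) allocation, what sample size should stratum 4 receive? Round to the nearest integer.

Neyman allocation: n_h = n · N_h S_h / Σ N_i S_i, with n = 537.
  stratum 1: N_h·S_h = 180·0.7 = 126.00
  stratum 2: N_h·S_h = 540·1.3 = 702.00
  stratum 3: N_h·S_h = 120·0.5 = 60.00
  stratum 4: N_h·S_h = 500·0.2 = 100.00
  stratum 5: N_h·S_h = 520·0.9 = 468.00
Σ N_h S_h = 1456.00
n for stratum 4 = 537·100.00/1456.00 = 36.882 → 37

37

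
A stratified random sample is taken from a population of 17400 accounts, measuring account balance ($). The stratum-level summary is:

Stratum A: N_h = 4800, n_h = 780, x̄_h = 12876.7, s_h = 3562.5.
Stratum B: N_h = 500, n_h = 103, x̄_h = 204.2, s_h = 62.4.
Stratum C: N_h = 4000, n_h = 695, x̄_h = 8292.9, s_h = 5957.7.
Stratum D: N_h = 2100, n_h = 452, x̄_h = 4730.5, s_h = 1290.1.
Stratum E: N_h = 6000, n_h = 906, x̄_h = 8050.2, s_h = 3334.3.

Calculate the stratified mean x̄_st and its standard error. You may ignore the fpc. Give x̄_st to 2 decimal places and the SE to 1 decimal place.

x̄_st ≈ 8811.33, SE ≈ 73.8

x̄_st = Σ W_h x̄_h = (4800·12876.7 + 500·204.2 + 4000·8292.9 + 2100·4730.5 + 6000·8050.2)/17400 = 8811.32816
V̂(x̄_st) = Σ W_h² s_h²/n_h, with W_h = N_h/N and N = 17400:
  stratum A: (4800/17400)²·3562.5²/780 = 1238.22
  stratum B: (500/17400)²·62.4²/103 = 0.0312157
  stratum C: (4000/17400)²·5957.7²/695 = 2698.94
  stratum D: (2100/17400)²·1290.1²/452 = 53.635
  stratum E: (6000/17400)²·3334.3²/906 = 1459.1
V̂(x̄_st) = 5449.93
SE(x̄_st) = √5449.93 = 73.8237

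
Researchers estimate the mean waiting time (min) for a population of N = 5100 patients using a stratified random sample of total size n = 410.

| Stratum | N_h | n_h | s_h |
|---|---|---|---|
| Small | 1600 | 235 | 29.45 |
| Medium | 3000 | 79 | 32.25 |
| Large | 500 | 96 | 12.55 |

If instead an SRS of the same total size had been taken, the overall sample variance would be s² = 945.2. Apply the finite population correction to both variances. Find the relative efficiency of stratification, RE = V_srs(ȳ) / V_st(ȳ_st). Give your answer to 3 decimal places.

V̂(ȳ_st) = Σ W_h² (1 − n_h/N_h) s_h²/n_h, with W_h = N_h/N and N = 5100:
  stratum Small: (1600/5100)²·(1 − 235/1600)·29.45²/235 = 0.309895
  stratum Medium: (3000/5100)²·(1 − 79/3000)·32.25²/79 = 4.43552
  stratum Large: (500/5100)²·(1 − 96/500)·12.55²/96 = 0.0127417
V_st = 4.75816
V_srs = (1 − 410/5100)·945.2/410 = 2.12003
Relative efficiency = V_srs / V_st = 2.12003/4.75816 = 0.4456

RE ≈ 0.446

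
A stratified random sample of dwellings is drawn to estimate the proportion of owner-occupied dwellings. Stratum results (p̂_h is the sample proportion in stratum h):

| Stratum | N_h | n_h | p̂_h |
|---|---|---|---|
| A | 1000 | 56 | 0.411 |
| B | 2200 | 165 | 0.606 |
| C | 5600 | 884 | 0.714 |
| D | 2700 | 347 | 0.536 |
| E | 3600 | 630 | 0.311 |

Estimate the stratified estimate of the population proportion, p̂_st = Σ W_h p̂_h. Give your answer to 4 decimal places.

p̂_st ≈ 0.5503

N = 15100; stratum weights W_h = N_h/N.
p̂_st = Σ W_h p̂_h = (1000·0.411 + 2200·0.606 + 5600·0.714 + 2700·0.536 + 3600·0.311)/15100 = 0.55029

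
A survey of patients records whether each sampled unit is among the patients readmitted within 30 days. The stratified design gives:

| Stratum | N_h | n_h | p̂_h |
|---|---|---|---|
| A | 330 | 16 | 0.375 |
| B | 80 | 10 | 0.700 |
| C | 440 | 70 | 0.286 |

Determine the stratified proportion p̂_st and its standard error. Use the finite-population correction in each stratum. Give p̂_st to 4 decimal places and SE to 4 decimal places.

N = 850; stratum weights W_h = N_h/N.
p̂_st = Σ W_h p̂_h = (330·0.375 + 80·0.700 + 440·0.286)/850 = 0.35952
V̂(p̂_st) = Σ W_h² (1 − n_h/N_h) p̂_h(1−p̂_h)/(n_h−1):
  stratum A: (330/850)²·(1 − 16/330)·0.375·0.625/15 = 0.00224092
  stratum B: (80/850)²·(1 − 10/80)·0.700·0.300/9 = 0.000180854
  stratum C: (440/850)²·(1 − 70/440)·0.286·0.714/69 = 0.000666855
V̂(p̂_st) = 0.00308863; SE = √V̂ = 0.0555754

p̂_st ≈ 0.3595, SE ≈ 0.0556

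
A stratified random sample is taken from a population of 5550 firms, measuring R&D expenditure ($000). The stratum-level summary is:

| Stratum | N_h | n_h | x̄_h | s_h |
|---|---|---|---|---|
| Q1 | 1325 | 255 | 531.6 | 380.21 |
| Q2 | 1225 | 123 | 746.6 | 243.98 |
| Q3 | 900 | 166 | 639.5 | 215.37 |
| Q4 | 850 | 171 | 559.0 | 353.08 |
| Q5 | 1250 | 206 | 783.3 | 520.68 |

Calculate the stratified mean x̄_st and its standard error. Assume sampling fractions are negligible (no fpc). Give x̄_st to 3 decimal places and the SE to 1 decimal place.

x̄_st = Σ W_h x̄_h = (1325·531.6 + 1225·746.6 + 900·639.5 + 850·559.0 + 1250·783.3)/5550 = 657.43784
V̂(x̄_st) = Σ W_h² s_h²/n_h, with W_h = N_h/N and N = 5550:
  stratum Q1: (1325/5550)²·380.21²/255 = 32.3112
  stratum Q2: (1225/5550)²·243.98²/123 = 23.5771
  stratum Q3: (900/5550)²·215.37²/166 = 7.34787
  stratum Q4: (850/5550)²·353.08²/171 = 17.1002
  stratum Q5: (1250/5550)²·520.68²/206 = 66.7588
V̂(x̄_st) = 147.095
SE(x̄_st) = √147.095 = 12.1283

x̄_st ≈ 657.438, SE ≈ 12.1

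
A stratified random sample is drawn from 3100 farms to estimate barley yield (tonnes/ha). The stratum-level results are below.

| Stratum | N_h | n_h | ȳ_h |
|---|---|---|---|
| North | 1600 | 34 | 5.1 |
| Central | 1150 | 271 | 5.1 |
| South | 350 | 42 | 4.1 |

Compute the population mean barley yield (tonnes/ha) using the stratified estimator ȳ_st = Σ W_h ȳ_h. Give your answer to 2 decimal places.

N = Σ N_h = 3100. Stratum weights W_h = N_h/N.
ȳ_st = (1600·5.1 + 1150·5.1 + 350·4.1) / 3100 = 4.9871

ȳ_st ≈ 4.99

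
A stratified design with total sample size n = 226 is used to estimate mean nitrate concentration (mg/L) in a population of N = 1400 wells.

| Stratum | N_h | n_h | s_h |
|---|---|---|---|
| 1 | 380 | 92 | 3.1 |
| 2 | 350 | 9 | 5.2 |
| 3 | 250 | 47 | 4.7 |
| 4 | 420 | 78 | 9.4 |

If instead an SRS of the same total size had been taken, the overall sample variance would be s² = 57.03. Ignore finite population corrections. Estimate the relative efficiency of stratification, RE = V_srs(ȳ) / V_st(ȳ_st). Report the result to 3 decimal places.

V̂(ȳ_st) = Σ W_h² s_h²/n_h, with W_h = N_h/N and N = 1400:
  stratum 1: (380/1400)²·3.1²/92 = 0.00769567
  stratum 2: (350/1400)²·5.2²/9 = 0.187778
  stratum 3: (250/1400)²·4.7²/47 = 0.0149872
  stratum 4: (420/1400)²·9.4²/78 = 0.101954
V_st = 0.312415
V_srs = s²/n = 57.03/226 = 0.252345
Relative efficiency = V_srs / V_st = 0.252345/0.312415 = 0.8077

RE ≈ 0.808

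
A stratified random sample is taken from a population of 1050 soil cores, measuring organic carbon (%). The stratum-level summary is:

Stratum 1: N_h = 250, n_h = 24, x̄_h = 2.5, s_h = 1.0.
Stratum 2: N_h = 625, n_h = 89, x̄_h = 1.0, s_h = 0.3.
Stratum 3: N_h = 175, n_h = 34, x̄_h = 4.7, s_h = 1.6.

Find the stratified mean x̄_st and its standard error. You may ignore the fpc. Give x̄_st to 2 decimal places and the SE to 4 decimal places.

x̄_st = Σ W_h x̄_h = (250·2.5 + 625·1.0 + 175·4.7)/1050 = 1.97381
V̂(x̄_st) = Σ W_h² s_h²/n_h, with W_h = N_h/N and N = 1050:
  stratum 1: (250/1050)²·1.0²/24 = 0.00236206
  stratum 2: (625/1050)²·0.3²/89 = 0.000358289
  stratum 3: (175/1050)²·1.6²/34 = 0.0020915
V̂(x̄_st) = 0.00481185
SE(x̄_st) = √0.00481185 = 0.0693675

x̄_st ≈ 1.97, SE ≈ 0.0694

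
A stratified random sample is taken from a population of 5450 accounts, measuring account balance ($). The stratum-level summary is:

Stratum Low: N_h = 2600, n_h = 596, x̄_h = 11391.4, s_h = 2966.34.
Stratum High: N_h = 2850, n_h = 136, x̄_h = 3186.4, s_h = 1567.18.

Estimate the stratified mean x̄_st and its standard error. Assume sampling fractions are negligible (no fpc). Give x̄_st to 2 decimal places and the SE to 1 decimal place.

x̄_st = Σ W_h x̄_h = (2600·11391.4 + 2850·3186.4)/5450 = 7100.71193
V̂(x̄_st) = Σ W_h² s_h²/n_h, with W_h = N_h/N and N = 5450:
  stratum Low: (2600/5450)²·2966.34²/596 = 3360.08
  stratum High: (2850/5450)²·1567.18²/136 = 4938.51
V̂(x̄_st) = 8298.58
SE(x̄_st) = √8298.58 = 91.0966

x̄_st ≈ 7100.71, SE ≈ 91.1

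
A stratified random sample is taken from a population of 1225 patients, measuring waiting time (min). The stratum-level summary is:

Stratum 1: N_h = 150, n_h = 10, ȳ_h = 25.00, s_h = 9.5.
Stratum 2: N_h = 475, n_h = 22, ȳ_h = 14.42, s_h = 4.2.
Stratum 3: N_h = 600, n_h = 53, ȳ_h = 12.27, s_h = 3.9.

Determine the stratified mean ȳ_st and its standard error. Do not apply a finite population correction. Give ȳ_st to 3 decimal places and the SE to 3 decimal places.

ȳ_st = Σ W_h ȳ_h = (150·25.00 + 475·14.42 + 600·12.27)/1225 = 14.66245
V̂(ȳ_st) = Σ W_h² s_h²/n_h, with W_h = N_h/N and N = 1225:
  stratum 1: (150/1225)²·9.5²/10 = 0.135319
  stratum 2: (475/1225)²·4.2²/22 = 0.120557
  stratum 3: (600/1225)²·3.9²/53 = 0.0688468
V̂(ȳ_st) = 0.324722
SE(ȳ_st) = √0.324722 = 0.569844

ȳ_st ≈ 14.662, SE ≈ 0.570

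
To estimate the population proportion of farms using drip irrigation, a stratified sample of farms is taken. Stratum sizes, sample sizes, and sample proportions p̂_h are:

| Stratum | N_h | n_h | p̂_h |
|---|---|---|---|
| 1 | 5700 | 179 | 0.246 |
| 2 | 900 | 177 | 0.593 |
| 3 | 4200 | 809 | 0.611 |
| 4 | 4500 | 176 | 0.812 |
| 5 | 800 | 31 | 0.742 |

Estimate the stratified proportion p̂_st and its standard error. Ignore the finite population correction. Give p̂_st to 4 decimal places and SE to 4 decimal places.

N = 16100; stratum weights W_h = N_h/N.
p̂_st = Σ W_h p̂_h = (5700·0.246 + 900·0.593 + 4200·0.611 + 4500·0.812 + 800·0.742)/16100 = 0.54346
V̂(p̂_st) = Σ W_h² p̂_h(1−p̂_h)/(n_h−1):
  stratum 1: (5700/16100)²·0.246·0.754/178 = 0.000130612
  stratum 2: (900/16100)²·0.593·0.407/176 = 4.28519e-06
  stratum 3: (4200/16100)²·0.611·0.389/808 = 2.00183e-05
  stratum 4: (4500/16100)²·0.812·0.188/175 = 6.81474e-05
  stratum 5: (800/16100)²·0.742·0.258/30 = 1.57554e-05
V̂(p̂_st) = 0.000238819; SE = √V̂ = 0.0154538

p̂_st ≈ 0.5435, SE ≈ 0.0155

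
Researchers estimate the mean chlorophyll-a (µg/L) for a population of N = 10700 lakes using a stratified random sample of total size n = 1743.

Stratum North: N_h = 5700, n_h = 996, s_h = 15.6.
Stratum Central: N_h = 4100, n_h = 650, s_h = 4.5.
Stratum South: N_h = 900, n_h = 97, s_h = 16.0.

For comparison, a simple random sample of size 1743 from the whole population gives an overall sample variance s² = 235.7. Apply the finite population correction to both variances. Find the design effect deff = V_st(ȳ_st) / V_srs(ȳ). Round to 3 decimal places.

V̂(ȳ_st) = Σ W_h² (1 − n_h/N_h) s_h²/n_h, with W_h = N_h/N and N = 10700:
  stratum North: (5700/10700)²·(1 − 996/5700)·15.6²/996 = 0.0572222
  stratum Central: (4100/10700)²·(1 − 650/4100)·4.5²/650 = 0.00384899
  stratum South: (900/10700)²·(1 − 97/900)·16.0²/97 = 0.0166594
V_st = 0.0777306
V_srs = (1 − 1743/10700)·235.7/1743 = 0.113199
deff = V_st / V_srs = 0.0777306/0.113199 = 0.6867

deff ≈ 0.687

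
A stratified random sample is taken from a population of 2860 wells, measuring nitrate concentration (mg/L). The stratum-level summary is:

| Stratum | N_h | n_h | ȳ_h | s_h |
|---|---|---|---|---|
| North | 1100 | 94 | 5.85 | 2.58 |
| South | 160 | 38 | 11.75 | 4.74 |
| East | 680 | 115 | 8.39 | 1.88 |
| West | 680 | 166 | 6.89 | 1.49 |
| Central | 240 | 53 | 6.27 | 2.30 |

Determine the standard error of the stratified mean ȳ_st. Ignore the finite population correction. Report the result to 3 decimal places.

SE(ȳ_st) ≈ 0.125

V̂(ȳ_st) = Σ W_h² s_h²/n_h, with W_h = N_h/N and N = 2860:
  stratum North: (1100/2860)²·2.58²/94 = 0.0104753
  stratum South: (160/2860)²·4.74²/38 = 0.00185047
  stratum East: (680/2860)²·1.88²/115 = 0.00173742
  stratum West: (680/2860)²·1.49²/166 = 0.000756049
  stratum Central: (240/2860)²·2.30²/53 = 0.000702862
V̂(ȳ_st) = 0.0155221
SE(ȳ_st) = √0.0155221 = 0.124588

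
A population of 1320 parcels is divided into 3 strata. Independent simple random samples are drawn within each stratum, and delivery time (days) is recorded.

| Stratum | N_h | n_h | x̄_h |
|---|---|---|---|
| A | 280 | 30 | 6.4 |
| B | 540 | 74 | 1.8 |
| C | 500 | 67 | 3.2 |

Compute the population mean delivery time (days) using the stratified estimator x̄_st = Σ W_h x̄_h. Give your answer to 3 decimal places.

N = Σ N_h = 1320. Stratum weights W_h = N_h/N.
x̄_st = (280·6.4 + 540·1.8 + 500·3.2) / 1320 = 3.30606

x̄_st ≈ 3.306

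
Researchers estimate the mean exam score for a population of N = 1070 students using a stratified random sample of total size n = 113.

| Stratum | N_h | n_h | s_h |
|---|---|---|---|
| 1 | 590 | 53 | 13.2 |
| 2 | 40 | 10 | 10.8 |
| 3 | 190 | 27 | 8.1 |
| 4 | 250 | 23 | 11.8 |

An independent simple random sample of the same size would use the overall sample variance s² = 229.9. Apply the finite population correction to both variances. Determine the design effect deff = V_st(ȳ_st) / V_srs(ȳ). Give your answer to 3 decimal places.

V̂(ȳ_st) = Σ W_h² (1 − n_h/N_h) s_h²/n_h, with W_h = N_h/N and N = 1070:
  stratum 1: (590/1070)²·(1 − 53/590)·13.2²/53 = 0.909768
  stratum 2: (40/1070)²·(1 − 10/40)·10.8²/10 = 0.0122253
  stratum 3: (190/1070)²·(1 − 27/190)·8.1²/27 = 0.0657325
  stratum 4: (250/1070)²·(1 − 23/250)·11.8²/23 = 0.300078
V_st = 1.2878
V_srs = (1 − 113/1070)·229.9/113 = 1.81965
deff = V_st / V_srs = 1.2878/1.81965 = 0.7077

deff ≈ 0.708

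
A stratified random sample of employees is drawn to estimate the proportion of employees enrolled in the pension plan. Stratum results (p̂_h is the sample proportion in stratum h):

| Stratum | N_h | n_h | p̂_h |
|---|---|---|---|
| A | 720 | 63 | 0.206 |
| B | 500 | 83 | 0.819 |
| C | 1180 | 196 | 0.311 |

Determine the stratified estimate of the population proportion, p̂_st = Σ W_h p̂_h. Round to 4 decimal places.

N = 2400; stratum weights W_h = N_h/N.
p̂_st = Σ W_h p̂_h = (720·0.206 + 500·0.819 + 1180·0.311)/2400 = 0.38533

p̂_st ≈ 0.3853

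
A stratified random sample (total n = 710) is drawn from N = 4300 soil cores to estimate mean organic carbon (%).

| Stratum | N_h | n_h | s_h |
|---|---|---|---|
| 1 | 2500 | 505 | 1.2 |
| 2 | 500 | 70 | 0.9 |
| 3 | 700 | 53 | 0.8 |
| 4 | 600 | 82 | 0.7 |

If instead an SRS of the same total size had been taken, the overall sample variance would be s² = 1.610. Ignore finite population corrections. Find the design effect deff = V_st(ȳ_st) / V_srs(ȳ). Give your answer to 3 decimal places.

V̂(ȳ_st) = Σ W_h² s_h²/n_h, with W_h = N_h/N and N = 4300:
  stratum 1: (2500/4300)²·1.2²/505 = 0.000963861
  stratum 2: (500/4300)²·0.9²/70 = 0.000156455
  stratum 3: (700/4300)²·0.8²/53 = 0.00032001
  stratum 4: (600/4300)²·0.7²/82 = 0.000116345
V_st = 0.00155667
V_srs = s²/n = 1.610/710 = 0.00226761
deff = V_st / V_srs = 0.00155667/0.00226761 = 0.6865

deff ≈ 0.686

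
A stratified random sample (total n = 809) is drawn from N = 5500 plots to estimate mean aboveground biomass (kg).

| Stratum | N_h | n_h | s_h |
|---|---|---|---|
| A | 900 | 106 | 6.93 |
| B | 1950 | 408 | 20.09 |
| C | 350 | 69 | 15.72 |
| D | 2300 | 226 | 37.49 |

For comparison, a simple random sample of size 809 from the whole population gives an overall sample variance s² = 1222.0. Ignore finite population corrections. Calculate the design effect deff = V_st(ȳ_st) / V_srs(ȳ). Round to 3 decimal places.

V̂(ȳ_st) = Σ W_h² s_h²/n_h, with W_h = N_h/N and N = 5500:
  stratum A: (900/5500)²·6.93²/106 = 0.0121317
  stratum B: (1950/5500)²·20.09²/408 = 0.124349
  stratum C: (350/5500)²·15.72²/69 = 0.0145033
  stratum D: (2300/5500)²·37.49²/226 = 1.08756
V_st = 1.23854
V_srs = s²/n = 1222.0/809 = 1.51051
deff = V_st / V_srs = 1.23854/1.51051 = 0.8200

deff ≈ 0.820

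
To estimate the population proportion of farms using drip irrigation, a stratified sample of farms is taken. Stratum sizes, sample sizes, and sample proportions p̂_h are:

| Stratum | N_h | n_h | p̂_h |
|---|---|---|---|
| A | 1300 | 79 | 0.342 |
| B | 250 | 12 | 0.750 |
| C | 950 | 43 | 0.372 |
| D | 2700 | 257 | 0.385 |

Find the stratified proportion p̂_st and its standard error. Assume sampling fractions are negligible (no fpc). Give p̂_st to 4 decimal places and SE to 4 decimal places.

N = 5200; stratum weights W_h = N_h/N.
p̂_st = Σ W_h p̂_h = (1300·0.342 + 250·0.750 + 950·0.372 + 2700·0.385)/5200 = 0.38942
V̂(p̂_st) = Σ W_h² p̂_h(1−p̂_h)/(n_h−1):
  stratum A: (1300/5200)²·0.342·0.658/78 = 0.000180317
  stratum B: (250/5200)²·0.750·0.250/11 = 3.93987e-05
  stratum C: (950/5200)²·0.372·0.628/42 = 0.00018565
  stratum D: (2700/5200)²·0.385·0.615/256 = 0.000249354
V̂(p̂_st) = 0.00065472; SE = √V̂ = 0.0255875

p̂_st ≈ 0.3894, SE ≈ 0.0256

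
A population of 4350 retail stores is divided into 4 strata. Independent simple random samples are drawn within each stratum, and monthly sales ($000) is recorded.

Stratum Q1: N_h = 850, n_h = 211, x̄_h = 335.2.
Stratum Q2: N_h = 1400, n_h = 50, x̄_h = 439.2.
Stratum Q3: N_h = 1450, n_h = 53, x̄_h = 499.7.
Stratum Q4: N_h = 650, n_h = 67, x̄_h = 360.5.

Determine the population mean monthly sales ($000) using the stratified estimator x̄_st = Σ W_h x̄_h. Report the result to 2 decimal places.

N = Σ N_h = 4350. Stratum weights W_h = N_h/N.
x̄_st = (850·335.2 + 1400·439.2 + 1450·499.7 + 650·360.5) / 4350 = 427.2851

x̄_st ≈ 427.29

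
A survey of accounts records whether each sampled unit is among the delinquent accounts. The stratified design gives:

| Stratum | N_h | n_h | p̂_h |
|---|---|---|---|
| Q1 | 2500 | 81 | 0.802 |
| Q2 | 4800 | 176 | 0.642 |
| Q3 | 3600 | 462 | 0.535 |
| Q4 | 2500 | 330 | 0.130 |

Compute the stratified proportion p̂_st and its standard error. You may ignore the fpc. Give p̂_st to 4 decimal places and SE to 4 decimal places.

p̂_st ≈ 0.5476, SE ≈ 0.0170

N = 13400; stratum weights W_h = N_h/N.
p̂_st = Σ W_h p̂_h = (2500·0.802 + 4800·0.642 + 3600·0.535 + 2500·0.130)/13400 = 0.54758
V̂(p̂_st) = Σ W_h² p̂_h(1−p̂_h)/(n_h−1):
  stratum Q1: (2500/13400)²·0.802·0.198/80 = 6.90908e-05
  stratum Q2: (4800/13400)²·0.642·0.358/175 = 0.000168521
  stratum Q3: (3600/13400)²·0.535·0.465/461 = 3.89494e-05
  stratum Q4: (2500/13400)²·0.130·0.870/329 = 1.19657e-05
V̂(p̂_st) = 0.000288526; SE = √V̂ = 0.0169861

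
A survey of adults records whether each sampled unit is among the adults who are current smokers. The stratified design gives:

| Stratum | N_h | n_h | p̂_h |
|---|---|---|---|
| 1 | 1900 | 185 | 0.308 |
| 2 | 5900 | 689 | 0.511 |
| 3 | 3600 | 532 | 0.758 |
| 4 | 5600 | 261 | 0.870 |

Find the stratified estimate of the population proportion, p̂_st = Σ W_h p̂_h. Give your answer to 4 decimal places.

p̂_st ≈ 0.6589

N = 17000; stratum weights W_h = N_h/N.
p̂_st = Σ W_h p̂_h = (1900·0.308 + 5900·0.511 + 3600·0.758 + 5600·0.870)/17000 = 0.65888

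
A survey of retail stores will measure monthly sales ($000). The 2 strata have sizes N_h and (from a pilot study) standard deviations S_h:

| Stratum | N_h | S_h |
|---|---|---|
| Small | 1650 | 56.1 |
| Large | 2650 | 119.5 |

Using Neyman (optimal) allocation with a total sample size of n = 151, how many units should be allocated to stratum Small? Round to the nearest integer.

34

Neyman allocation: n_h = n · N_h S_h / Σ N_i S_i, with n = 151.
  stratum Small: N_h·S_h = 1650·56.1 = 92565.00
  stratum Large: N_h·S_h = 2650·119.5 = 316675.00
Σ N_h S_h = 409240.00
n for stratum Small = 151·92565.00/409240.00 = 34.154 → 34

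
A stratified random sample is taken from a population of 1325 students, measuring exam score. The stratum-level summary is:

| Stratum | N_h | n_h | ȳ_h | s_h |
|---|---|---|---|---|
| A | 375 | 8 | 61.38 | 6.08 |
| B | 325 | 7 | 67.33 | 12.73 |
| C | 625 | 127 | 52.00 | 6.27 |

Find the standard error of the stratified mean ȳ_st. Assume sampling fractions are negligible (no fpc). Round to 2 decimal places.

V̂(ȳ_st) = Σ W_h² s_h²/n_h, with W_h = N_h/N and N = 1325:
  stratum A: (375/1325)²·6.08²/8 = 0.370125
  stratum B: (325/1325)²·12.73²/7 = 1.39282
  stratum C: (625/1325)²·6.27²/127 = 0.0688747
V̂(ȳ_st) = 1.83182
SE(ȳ_st) = √1.83182 = 1.35345

SE(ȳ_st) ≈ 1.35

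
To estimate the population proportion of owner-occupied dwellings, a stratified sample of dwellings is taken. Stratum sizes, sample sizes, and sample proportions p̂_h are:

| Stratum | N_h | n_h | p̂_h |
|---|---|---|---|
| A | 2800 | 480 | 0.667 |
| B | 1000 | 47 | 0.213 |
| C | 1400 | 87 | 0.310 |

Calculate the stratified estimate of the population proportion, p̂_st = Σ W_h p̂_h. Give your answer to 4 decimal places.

N = 5200; stratum weights W_h = N_h/N.
p̂_st = Σ W_h p̂_h = (2800·0.667 + 1000·0.213 + 1400·0.310)/5200 = 0.48358

p̂_st ≈ 0.4836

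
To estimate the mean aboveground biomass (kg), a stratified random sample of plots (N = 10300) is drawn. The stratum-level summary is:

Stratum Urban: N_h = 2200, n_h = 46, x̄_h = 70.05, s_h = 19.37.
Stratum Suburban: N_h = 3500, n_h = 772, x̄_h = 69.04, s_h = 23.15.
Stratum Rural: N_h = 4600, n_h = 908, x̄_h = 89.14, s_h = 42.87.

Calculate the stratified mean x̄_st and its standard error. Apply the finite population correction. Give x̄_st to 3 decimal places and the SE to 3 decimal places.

x̄_st ≈ 78.232, SE ≈ 0.867

x̄_st = Σ W_h x̄_h = (2200·70.05 + 3500·69.04 + 4600·89.14)/10300 = 78.23243
V̂(x̄_st) = Σ W_h² (1 − n_h/N_h) s_h²/n_h, with W_h = N_h/N and N = 10300:
  stratum Urban: (2200/10300)²·(1 − 46/2200)·19.37²/46 = 0.36433
  stratum Suburban: (3500/10300)²·(1 − 772/3500)·23.15²/772 = 0.0624774
  stratum Rural: (4600/10300)²·(1 − 908/4600)·42.87²/908 = 0.324016
V̂(x̄_st) = 0.750824
SE(x̄_st) = √0.750824 = 0.866501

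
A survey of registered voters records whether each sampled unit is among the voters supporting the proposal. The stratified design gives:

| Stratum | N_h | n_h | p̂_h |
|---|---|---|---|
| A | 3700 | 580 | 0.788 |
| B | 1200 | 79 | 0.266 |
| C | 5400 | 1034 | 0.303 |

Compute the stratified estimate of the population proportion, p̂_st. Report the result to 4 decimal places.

p̂_st ≈ 0.4729

N = 10300; stratum weights W_h = N_h/N.
p̂_st = Σ W_h p̂_h = (3700·0.788 + 1200·0.266 + 5400·0.303)/10300 = 0.47291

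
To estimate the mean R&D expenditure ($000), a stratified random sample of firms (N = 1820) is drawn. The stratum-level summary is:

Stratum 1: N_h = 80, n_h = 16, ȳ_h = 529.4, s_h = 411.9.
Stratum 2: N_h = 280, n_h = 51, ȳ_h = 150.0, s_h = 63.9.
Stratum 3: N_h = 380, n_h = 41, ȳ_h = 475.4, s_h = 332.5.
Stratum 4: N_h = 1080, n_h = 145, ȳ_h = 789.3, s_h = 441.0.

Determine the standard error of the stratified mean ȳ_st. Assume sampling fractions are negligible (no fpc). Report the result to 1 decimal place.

SE(ȳ_st) ≈ 24.7

V̂(ȳ_st) = Σ W_h² s_h²/n_h, with W_h = N_h/N and N = 1820:
  stratum 1: (80/1820)²·411.9²/16 = 20.4881
  stratum 2: (280/1820)²·63.9²/51 = 1.89498
  stratum 3: (380/1820)²·332.5²/41 = 117.55
  stratum 4: (1080/1820)²·441.0²/145 = 472.296
V̂(ȳ_st) = 612.229
SE(ȳ_st) = √612.229 = 24.7433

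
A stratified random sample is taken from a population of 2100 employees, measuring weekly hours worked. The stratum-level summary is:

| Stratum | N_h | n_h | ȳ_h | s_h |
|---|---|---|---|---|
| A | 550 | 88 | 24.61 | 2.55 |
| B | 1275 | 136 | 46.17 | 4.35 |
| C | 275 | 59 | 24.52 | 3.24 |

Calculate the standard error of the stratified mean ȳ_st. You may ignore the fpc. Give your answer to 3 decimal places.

V̂(ȳ_st) = Σ W_h² s_h²/n_h, with W_h = N_h/N and N = 2100:
  stratum A: (550/2100)²·2.55²/88 = 0.00506856
  stratum B: (1275/2100)²·4.35²/136 = 0.0512887
  stratum C: (275/2100)²·3.24²/59 = 0.00305116
V̂(ȳ_st) = 0.0594084
SE(ȳ_st) = √0.0594084 = 0.243738

SE(ȳ_st) ≈ 0.244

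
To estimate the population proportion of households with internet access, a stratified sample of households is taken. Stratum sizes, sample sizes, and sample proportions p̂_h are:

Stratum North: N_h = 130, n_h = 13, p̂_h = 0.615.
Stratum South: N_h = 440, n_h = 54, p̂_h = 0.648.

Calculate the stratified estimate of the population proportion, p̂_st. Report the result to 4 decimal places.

N = 570; stratum weights W_h = N_h/N.
p̂_st = Σ W_h p̂_h = (130·0.615 + 440·0.648)/570 = 0.64047

p̂_st ≈ 0.6405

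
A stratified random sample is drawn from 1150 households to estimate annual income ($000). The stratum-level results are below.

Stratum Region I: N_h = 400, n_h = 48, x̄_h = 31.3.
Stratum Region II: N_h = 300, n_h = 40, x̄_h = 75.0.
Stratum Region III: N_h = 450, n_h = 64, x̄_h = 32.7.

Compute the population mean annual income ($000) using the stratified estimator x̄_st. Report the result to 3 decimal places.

N = Σ N_h = 1150. Stratum weights W_h = N_h/N.
x̄_st = (400·31.3 + 300·75.0 + 450·32.7) / 1150 = 43.24783

x̄_st ≈ 43.248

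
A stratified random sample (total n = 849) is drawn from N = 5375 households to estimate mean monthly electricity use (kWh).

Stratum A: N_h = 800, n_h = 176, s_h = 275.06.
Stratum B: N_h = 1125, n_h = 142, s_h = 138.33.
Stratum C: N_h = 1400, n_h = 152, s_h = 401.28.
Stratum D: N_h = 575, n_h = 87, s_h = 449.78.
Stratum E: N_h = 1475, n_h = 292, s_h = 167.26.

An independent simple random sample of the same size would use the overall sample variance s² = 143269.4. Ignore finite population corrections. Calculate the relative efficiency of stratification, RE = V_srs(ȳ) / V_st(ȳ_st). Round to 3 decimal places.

RE ≈ 1.393

V̂(ȳ_st) = Σ W_h² s_h²/n_h, with W_h = N_h/N and N = 5375:
  stratum A: (800/5375)²·275.06²/176 = 9.52281
  stratum B: (1125/5375)²·138.33²/142 = 5.90327
  stratum C: (1400/5375)²·401.28²/152 = 71.8705
  stratum D: (575/5375)²·449.78²/87 = 26.6109
  stratum E: (1475/5375)²·167.26²/292 = 7.21487
V_st = 121.122
V_srs = s²/n = 143269.4/849 = 168.751
Relative efficiency = V_srs / V_st = 168.751/121.122 = 1.3932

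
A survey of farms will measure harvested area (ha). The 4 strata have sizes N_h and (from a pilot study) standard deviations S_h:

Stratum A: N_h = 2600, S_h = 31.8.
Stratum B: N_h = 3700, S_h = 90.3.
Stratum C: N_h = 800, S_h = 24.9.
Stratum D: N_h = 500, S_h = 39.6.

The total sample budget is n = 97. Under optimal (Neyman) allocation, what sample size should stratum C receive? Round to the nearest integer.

4

Neyman allocation: n_h = n · N_h S_h / Σ N_i S_i, with n = 97.
  stratum A: N_h·S_h = 2600·31.8 = 82680.00
  stratum B: N_h·S_h = 3700·90.3 = 334110.00
  stratum C: N_h·S_h = 800·24.9 = 19920.00
  stratum D: N_h·S_h = 500·39.6 = 19800.00
Σ N_h S_h = 456510.00
n for stratum C = 97·19920.00/456510.00 = 4.233 → 4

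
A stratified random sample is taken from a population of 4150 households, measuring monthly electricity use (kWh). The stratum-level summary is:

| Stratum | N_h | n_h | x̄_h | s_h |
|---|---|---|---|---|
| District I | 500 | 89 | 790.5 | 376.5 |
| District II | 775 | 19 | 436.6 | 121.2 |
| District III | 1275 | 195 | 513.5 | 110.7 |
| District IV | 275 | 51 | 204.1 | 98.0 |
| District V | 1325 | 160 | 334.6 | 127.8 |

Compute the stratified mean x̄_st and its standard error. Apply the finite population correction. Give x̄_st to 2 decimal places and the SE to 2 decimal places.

x̄_st ≈ 454.89, SE ≈ 7.76

x̄_st = Σ W_h x̄_h = (500·790.5 + 775·436.6 + 1275·513.5 + 275·204.1 + 1325·334.6)/4150 = 454.89157
V̂(x̄_st) = Σ W_h² (1 − n_h/N_h) s_h²/n_h, with W_h = N_h/N and N = 4150:
  stratum District I: (500/4150)²·(1 − 89/500)·376.5²/89 = 19.0045
  stratum District II: (775/4150)²·(1 − 19/775)·121.2²/19 = 26.3014
  stratum District III: (1275/4150)²·(1 − 195/1275)·110.7²/195 = 5.02456
  stratum District IV: (275/4150)²·(1 − 51/275)·98.0²/51 = 0.673545
  stratum District V: (1325/4150)²·(1 − 160/1325)·127.8²/160 = 9.14929
V̂(x̄_st) = 60.1533
SE(x̄_st) = √60.1533 = 7.75585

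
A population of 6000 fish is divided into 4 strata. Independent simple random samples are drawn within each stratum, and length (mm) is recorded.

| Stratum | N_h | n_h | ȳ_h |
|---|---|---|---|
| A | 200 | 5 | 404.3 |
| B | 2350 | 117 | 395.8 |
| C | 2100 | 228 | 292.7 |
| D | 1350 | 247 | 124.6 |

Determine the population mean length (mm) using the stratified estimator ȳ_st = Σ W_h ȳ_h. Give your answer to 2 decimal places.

ȳ_st ≈ 298.98

N = Σ N_h = 6000. Stratum weights W_h = N_h/N.
ȳ_st = (200·404.3 + 2350·395.8 + 2100·292.7 + 1350·124.6) / 6000 = 298.9783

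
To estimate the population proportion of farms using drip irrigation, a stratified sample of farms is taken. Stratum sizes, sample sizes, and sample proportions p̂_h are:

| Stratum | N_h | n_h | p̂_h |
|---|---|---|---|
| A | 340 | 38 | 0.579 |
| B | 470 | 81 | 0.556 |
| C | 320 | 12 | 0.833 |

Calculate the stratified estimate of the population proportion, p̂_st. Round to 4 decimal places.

p̂_st ≈ 0.6414

N = 1130; stratum weights W_h = N_h/N.
p̂_st = Σ W_h p̂_h = (340·0.579 + 470·0.556 + 320·0.833)/1130 = 0.64136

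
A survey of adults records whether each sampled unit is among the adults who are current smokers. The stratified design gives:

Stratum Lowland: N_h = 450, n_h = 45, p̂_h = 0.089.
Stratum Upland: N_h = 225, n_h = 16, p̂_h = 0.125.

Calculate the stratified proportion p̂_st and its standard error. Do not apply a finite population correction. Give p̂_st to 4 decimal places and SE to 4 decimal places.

p̂_st ≈ 0.1010, SE ≈ 0.0404

N = 675; stratum weights W_h = N_h/N.
p̂_st = Σ W_h p̂_h = (450·0.089 + 225·0.125)/675 = 0.10100
V̂(p̂_st) = Σ W_h² p̂_h(1−p̂_h)/(n_h−1):
  stratum Lowland: (450/675)²·0.089·0.911/44 = 0.00081898
  stratum Upland: (225/675)²·0.125·0.875/15 = 0.000810185
V̂(p̂_st) = 0.00162916; SE = √V̂ = 0.0403629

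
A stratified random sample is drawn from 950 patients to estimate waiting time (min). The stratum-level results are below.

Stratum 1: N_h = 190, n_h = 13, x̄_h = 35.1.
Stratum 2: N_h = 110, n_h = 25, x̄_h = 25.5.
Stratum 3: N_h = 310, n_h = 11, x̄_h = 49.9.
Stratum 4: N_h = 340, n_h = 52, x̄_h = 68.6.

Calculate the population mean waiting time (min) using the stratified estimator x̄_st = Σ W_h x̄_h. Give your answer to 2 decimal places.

x̄_st ≈ 50.81

N = Σ N_h = 950. Stratum weights W_h = N_h/N.
x̄_st = (190·35.1 + 110·25.5 + 310·49.9 + 340·68.6) / 950 = 50.8074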